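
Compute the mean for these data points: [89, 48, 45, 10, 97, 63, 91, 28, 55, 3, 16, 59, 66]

51.5385

Step 1: Sum all values: 89 + 48 + 45 + 10 + 97 + 63 + 91 + 28 + 55 + 3 + 16 + 59 + 66 = 670
Step 2: Count the number of values: n = 13
Step 3: Mean = sum / n = 670 / 13 = 51.5385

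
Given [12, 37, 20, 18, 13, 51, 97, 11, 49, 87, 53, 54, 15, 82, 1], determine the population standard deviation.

29.6446

Step 1: Compute the mean: 40
Step 2: Sum of squared deviations from the mean: 13182
Step 3: Population variance = 13182 / 15 = 878.8
Step 4: Standard deviation = sqrt(878.8) = 29.6446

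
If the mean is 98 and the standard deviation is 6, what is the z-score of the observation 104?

1

Step 1: Recall the z-score formula: z = (x - mu) / sigma
Step 2: Substitute values: z = (104 - 98) / 6
Step 3: z = 6 / 6 = 1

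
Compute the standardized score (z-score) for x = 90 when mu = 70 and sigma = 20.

1

Step 1: Recall the z-score formula: z = (x - mu) / sigma
Step 2: Substitute values: z = (90 - 70) / 20
Step 3: z = 20 / 20 = 1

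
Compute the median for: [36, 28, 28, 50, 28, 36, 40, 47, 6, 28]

32

Step 1: Sort the data in ascending order: [6, 28, 28, 28, 28, 36, 36, 40, 47, 50]
Step 2: The number of values is n = 10.
Step 3: Since n is even, the median is the average of positions 5 and 6:
  Median = (28 + 36) / 2 = 32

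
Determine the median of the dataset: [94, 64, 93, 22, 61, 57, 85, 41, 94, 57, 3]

61

Step 1: Sort the data in ascending order: [3, 22, 41, 57, 57, 61, 64, 85, 93, 94, 94]
Step 2: The number of values is n = 11.
Step 3: Since n is odd, the median is the middle value at position 6: 61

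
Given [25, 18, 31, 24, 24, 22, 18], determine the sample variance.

20.1429

Step 1: Compute the mean: (25 + 18 + 31 + 24 + 24 + 22 + 18) / 7 = 23.1429
Step 2: Compute squared deviations from the mean:
  (25 - 23.1429)^2 = 3.449
  (18 - 23.1429)^2 = 26.449
  (31 - 23.1429)^2 = 61.7347
  (24 - 23.1429)^2 = 0.7347
  (24 - 23.1429)^2 = 0.7347
  (22 - 23.1429)^2 = 1.3061
  (18 - 23.1429)^2 = 26.449
Step 3: Sum of squared deviations = 120.8571
Step 4: Sample variance = 120.8571 / 6 = 20.1429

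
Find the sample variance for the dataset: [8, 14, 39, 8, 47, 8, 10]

275.4762

Step 1: Compute the mean: (8 + 14 + 39 + 8 + 47 + 8 + 10) / 7 = 19.1429
Step 2: Compute squared deviations from the mean:
  (8 - 19.1429)^2 = 124.1633
  (14 - 19.1429)^2 = 26.449
  (39 - 19.1429)^2 = 394.3061
  (8 - 19.1429)^2 = 124.1633
  (47 - 19.1429)^2 = 776.0204
  (8 - 19.1429)^2 = 124.1633
  (10 - 19.1429)^2 = 83.5918
Step 3: Sum of squared deviations = 1652.8571
Step 4: Sample variance = 1652.8571 / 6 = 275.4762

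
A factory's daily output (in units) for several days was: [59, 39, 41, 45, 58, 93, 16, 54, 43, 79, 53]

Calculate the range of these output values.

77

Step 1: Identify the maximum value: max = 93
Step 2: Identify the minimum value: min = 16
Step 3: Range = max - min = 93 - 16 = 77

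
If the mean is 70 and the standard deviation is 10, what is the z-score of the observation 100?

3

Step 1: Recall the z-score formula: z = (x - mu) / sigma
Step 2: Substitute values: z = (100 - 70) / 10
Step 3: z = 30 / 10 = 3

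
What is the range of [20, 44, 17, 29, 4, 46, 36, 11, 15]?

42

Step 1: Identify the maximum value: max = 46
Step 2: Identify the minimum value: min = 4
Step 3: Range = max - min = 46 - 4 = 42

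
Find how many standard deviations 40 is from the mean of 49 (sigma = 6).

-1.5

Step 1: Recall the z-score formula: z = (x - mu) / sigma
Step 2: Substitute values: z = (40 - 49) / 6
Step 3: z = -9 / 6 = -1.5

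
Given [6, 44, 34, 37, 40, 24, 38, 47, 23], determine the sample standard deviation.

12.8268

Step 1: Compute the mean: 32.5556
Step 2: Sum of squared deviations from the mean: 1316.2222
Step 3: Sample variance = 1316.2222 / 8 = 164.5278
Step 4: Standard deviation = sqrt(164.5278) = 12.8268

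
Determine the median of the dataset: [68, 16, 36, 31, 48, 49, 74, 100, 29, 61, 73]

49

Step 1: Sort the data in ascending order: [16, 29, 31, 36, 48, 49, 61, 68, 73, 74, 100]
Step 2: The number of values is n = 11.
Step 3: Since n is odd, the median is the middle value at position 6: 49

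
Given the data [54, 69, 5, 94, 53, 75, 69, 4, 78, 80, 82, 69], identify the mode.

69

Step 1: Count the frequency of each value:
  4: appears 1 time(s)
  5: appears 1 time(s)
  53: appears 1 time(s)
  54: appears 1 time(s)
  69: appears 3 time(s)
  75: appears 1 time(s)
  78: appears 1 time(s)
  80: appears 1 time(s)
  82: appears 1 time(s)
  94: appears 1 time(s)
Step 2: The value 69 appears most frequently (3 times).
Step 3: Mode = 69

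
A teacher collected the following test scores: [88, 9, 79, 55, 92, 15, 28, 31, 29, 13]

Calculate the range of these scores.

83

Step 1: Identify the maximum value: max = 92
Step 2: Identify the minimum value: min = 9
Step 3: Range = max - min = 92 - 9 = 83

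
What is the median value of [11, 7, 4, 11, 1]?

7

Step 1: Sort the data in ascending order: [1, 4, 7, 11, 11]
Step 2: The number of values is n = 5.
Step 3: Since n is odd, the median is the middle value at position 3: 7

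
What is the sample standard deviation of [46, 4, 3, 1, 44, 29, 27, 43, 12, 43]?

18.6774

Step 1: Compute the mean: 25.2
Step 2: Sum of squared deviations from the mean: 3139.6
Step 3: Sample variance = 3139.6 / 9 = 348.8444
Step 4: Standard deviation = sqrt(348.8444) = 18.6774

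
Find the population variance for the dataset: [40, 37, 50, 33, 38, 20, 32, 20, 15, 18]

119.41

Step 1: Compute the mean: (40 + 37 + 50 + 33 + 38 + 20 + 32 + 20 + 15 + 18) / 10 = 30.3
Step 2: Compute squared deviations from the mean:
  (40 - 30.3)^2 = 94.09
  (37 - 30.3)^2 = 44.89
  (50 - 30.3)^2 = 388.09
  (33 - 30.3)^2 = 7.29
  (38 - 30.3)^2 = 59.29
  (20 - 30.3)^2 = 106.09
  (32 - 30.3)^2 = 2.89
  (20 - 30.3)^2 = 106.09
  (15 - 30.3)^2 = 234.09
  (18 - 30.3)^2 = 151.29
Step 3: Sum of squared deviations = 1194.1
Step 4: Population variance = 1194.1 / 10 = 119.41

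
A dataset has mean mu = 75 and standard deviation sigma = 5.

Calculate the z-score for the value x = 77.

0.4

Step 1: Recall the z-score formula: z = (x - mu) / sigma
Step 2: Substitute values: z = (77 - 75) / 5
Step 3: z = 2 / 5 = 0.4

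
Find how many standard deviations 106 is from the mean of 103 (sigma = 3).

1

Step 1: Recall the z-score formula: z = (x - mu) / sigma
Step 2: Substitute values: z = (106 - 103) / 3
Step 3: z = 3 / 3 = 1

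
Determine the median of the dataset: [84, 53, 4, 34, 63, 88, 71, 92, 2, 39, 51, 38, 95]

53

Step 1: Sort the data in ascending order: [2, 4, 34, 38, 39, 51, 53, 63, 71, 84, 88, 92, 95]
Step 2: The number of values is n = 13.
Step 3: Since n is odd, the median is the middle value at position 7: 53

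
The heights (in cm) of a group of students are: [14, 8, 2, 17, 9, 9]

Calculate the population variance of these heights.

22.4722

Step 1: Compute the mean: (14 + 8 + 2 + 17 + 9 + 9) / 6 = 9.8333
Step 2: Compute squared deviations from the mean:
  (14 - 9.8333)^2 = 17.3611
  (8 - 9.8333)^2 = 3.3611
  (2 - 9.8333)^2 = 61.3611
  (17 - 9.8333)^2 = 51.3611
  (9 - 9.8333)^2 = 0.6944
  (9 - 9.8333)^2 = 0.6944
Step 3: Sum of squared deviations = 134.8333
Step 4: Population variance = 134.8333 / 6 = 22.4722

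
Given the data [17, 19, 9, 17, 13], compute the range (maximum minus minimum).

10

Step 1: Identify the maximum value: max = 19
Step 2: Identify the minimum value: min = 9
Step 3: Range = max - min = 19 - 9 = 10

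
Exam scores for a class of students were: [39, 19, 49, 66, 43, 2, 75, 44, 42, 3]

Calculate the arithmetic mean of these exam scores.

38.2

Step 1: Sum all values: 39 + 19 + 49 + 66 + 43 + 2 + 75 + 44 + 42 + 3 = 382
Step 2: Count the number of values: n = 10
Step 3: Mean = sum / n = 382 / 10 = 38.2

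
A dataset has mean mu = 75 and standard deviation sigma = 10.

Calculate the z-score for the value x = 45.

-3

Step 1: Recall the z-score formula: z = (x - mu) / sigma
Step 2: Substitute values: z = (45 - 75) / 10
Step 3: z = -30 / 10 = -3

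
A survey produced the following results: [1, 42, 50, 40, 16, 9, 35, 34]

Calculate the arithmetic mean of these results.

28.375

Step 1: Sum all values: 1 + 42 + 50 + 40 + 16 + 9 + 35 + 34 = 227
Step 2: Count the number of values: n = 8
Step 3: Mean = sum / n = 227 / 8 = 28.375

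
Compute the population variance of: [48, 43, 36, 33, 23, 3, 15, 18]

203.7344

Step 1: Compute the mean: (48 + 43 + 36 + 33 + 23 + 3 + 15 + 18) / 8 = 27.375
Step 2: Compute squared deviations from the mean:
  (48 - 27.375)^2 = 425.3906
  (43 - 27.375)^2 = 244.1406
  (36 - 27.375)^2 = 74.3906
  (33 - 27.375)^2 = 31.6406
  (23 - 27.375)^2 = 19.1406
  (3 - 27.375)^2 = 594.1406
  (15 - 27.375)^2 = 153.1406
  (18 - 27.375)^2 = 87.8906
Step 3: Sum of squared deviations = 1629.875
Step 4: Population variance = 1629.875 / 8 = 203.7344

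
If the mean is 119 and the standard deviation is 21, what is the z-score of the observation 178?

2.8095

Step 1: Recall the z-score formula: z = (x - mu) / sigma
Step 2: Substitute values: z = (178 - 119) / 21
Step 3: z = 59 / 21 = 2.8095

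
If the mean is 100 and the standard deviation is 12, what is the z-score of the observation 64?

-3

Step 1: Recall the z-score formula: z = (x - mu) / sigma
Step 2: Substitute values: z = (64 - 100) / 12
Step 3: z = -36 / 12 = -3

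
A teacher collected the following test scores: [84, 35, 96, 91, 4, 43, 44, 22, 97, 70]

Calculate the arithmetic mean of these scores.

58.6

Step 1: Sum all values: 84 + 35 + 96 + 91 + 4 + 43 + 44 + 22 + 97 + 70 = 586
Step 2: Count the number of values: n = 10
Step 3: Mean = sum / n = 586 / 10 = 58.6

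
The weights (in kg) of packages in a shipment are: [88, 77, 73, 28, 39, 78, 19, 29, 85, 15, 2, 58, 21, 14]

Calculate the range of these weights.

86

Step 1: Identify the maximum value: max = 88
Step 2: Identify the minimum value: min = 2
Step 3: Range = max - min = 88 - 2 = 86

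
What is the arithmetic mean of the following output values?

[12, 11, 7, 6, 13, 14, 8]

10.1429

Step 1: Sum all values: 12 + 11 + 7 + 6 + 13 + 14 + 8 = 71
Step 2: Count the number of values: n = 7
Step 3: Mean = sum / n = 71 / 7 = 10.1429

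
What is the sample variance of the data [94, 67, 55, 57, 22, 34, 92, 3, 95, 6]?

1245.6111

Step 1: Compute the mean: (94 + 67 + 55 + 57 + 22 + 34 + 92 + 3 + 95 + 6) / 10 = 52.5
Step 2: Compute squared deviations from the mean:
  (94 - 52.5)^2 = 1722.25
  (67 - 52.5)^2 = 210.25
  (55 - 52.5)^2 = 6.25
  (57 - 52.5)^2 = 20.25
  (22 - 52.5)^2 = 930.25
  (34 - 52.5)^2 = 342.25
  (92 - 52.5)^2 = 1560.25
  (3 - 52.5)^2 = 2450.25
  (95 - 52.5)^2 = 1806.25
  (6 - 52.5)^2 = 2162.25
Step 3: Sum of squared deviations = 11210.5
Step 4: Sample variance = 11210.5 / 9 = 1245.6111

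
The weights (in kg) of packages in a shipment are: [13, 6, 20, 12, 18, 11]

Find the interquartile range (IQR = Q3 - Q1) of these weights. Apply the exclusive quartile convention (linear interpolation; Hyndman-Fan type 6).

8.75

Step 1: Sort the data: [6, 11, 12, 13, 18, 20]
Step 2: n = 6
Step 3: Using the exclusive quartile method:
  Q1 = 9.75
  Q2 (median) = 12.5
  Q3 = 18.5
  IQR = Q3 - Q1 = 18.5 - 9.75 = 8.75
Step 4: IQR = 8.75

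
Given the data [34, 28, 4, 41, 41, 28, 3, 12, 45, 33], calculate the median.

30.5

Step 1: Sort the data in ascending order: [3, 4, 12, 28, 28, 33, 34, 41, 41, 45]
Step 2: The number of values is n = 10.
Step 3: Since n is even, the median is the average of positions 5 and 6:
  Median = (28 + 33) / 2 = 30.5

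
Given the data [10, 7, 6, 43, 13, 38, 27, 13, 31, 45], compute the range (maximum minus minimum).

39

Step 1: Identify the maximum value: max = 45
Step 2: Identify the minimum value: min = 6
Step 3: Range = max - min = 45 - 6 = 39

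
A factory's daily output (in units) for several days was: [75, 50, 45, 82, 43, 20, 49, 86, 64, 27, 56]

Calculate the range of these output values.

66

Step 1: Identify the maximum value: max = 86
Step 2: Identify the minimum value: min = 20
Step 3: Range = max - min = 86 - 20 = 66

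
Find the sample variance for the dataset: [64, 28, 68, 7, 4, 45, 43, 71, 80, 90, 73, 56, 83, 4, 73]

870.1143

Step 1: Compute the mean: (64 + 28 + 68 + 7 + 4 + 45 + 43 + 71 + 80 + 90 + 73 + 56 + 83 + 4 + 73) / 15 = 52.6
Step 2: Compute squared deviations from the mean:
  (64 - 52.6)^2 = 129.96
  (28 - 52.6)^2 = 605.16
  (68 - 52.6)^2 = 237.16
  (7 - 52.6)^2 = 2079.36
  (4 - 52.6)^2 = 2361.96
  (45 - 52.6)^2 = 57.76
  (43 - 52.6)^2 = 92.16
  (71 - 52.6)^2 = 338.56
  (80 - 52.6)^2 = 750.76
  (90 - 52.6)^2 = 1398.76
  (73 - 52.6)^2 = 416.16
  (56 - 52.6)^2 = 11.56
  (83 - 52.6)^2 = 924.16
  (4 - 52.6)^2 = 2361.96
  (73 - 52.6)^2 = 416.16
Step 3: Sum of squared deviations = 12181.6
Step 4: Sample variance = 12181.6 / 14 = 870.1143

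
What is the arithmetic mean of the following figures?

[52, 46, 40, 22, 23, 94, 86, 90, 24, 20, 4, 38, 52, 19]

43.5714

Step 1: Sum all values: 52 + 46 + 40 + 22 + 23 + 94 + 86 + 90 + 24 + 20 + 4 + 38 + 52 + 19 = 610
Step 2: Count the number of values: n = 14
Step 3: Mean = sum / n = 610 / 14 = 43.5714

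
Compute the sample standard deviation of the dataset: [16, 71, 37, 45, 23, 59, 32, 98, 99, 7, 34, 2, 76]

32.2941

Step 1: Compute the mean: 46.0769
Step 2: Sum of squared deviations from the mean: 12514.9231
Step 3: Sample variance = 12514.9231 / 12 = 1042.9103
Step 4: Standard deviation = sqrt(1042.9103) = 32.2941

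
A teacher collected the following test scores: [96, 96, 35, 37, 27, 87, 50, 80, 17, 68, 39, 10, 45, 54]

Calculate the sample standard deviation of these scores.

28.3914

Step 1: Compute the mean: 52.9286
Step 2: Sum of squared deviations from the mean: 10478.9286
Step 3: Sample variance = 10478.9286 / 13 = 806.0714
Step 4: Standard deviation = sqrt(806.0714) = 28.3914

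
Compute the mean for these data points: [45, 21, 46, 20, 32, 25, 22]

30.1429

Step 1: Sum all values: 45 + 21 + 46 + 20 + 32 + 25 + 22 = 211
Step 2: Count the number of values: n = 7
Step 3: Mean = sum / n = 211 / 7 = 30.1429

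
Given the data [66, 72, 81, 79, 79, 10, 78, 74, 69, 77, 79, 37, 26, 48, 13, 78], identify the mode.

79

Step 1: Count the frequency of each value:
  10: appears 1 time(s)
  13: appears 1 time(s)
  26: appears 1 time(s)
  37: appears 1 time(s)
  48: appears 1 time(s)
  66: appears 1 time(s)
  69: appears 1 time(s)
  72: appears 1 time(s)
  74: appears 1 time(s)
  77: appears 1 time(s)
  78: appears 2 time(s)
  79: appears 3 time(s)
  81: appears 1 time(s)
Step 2: The value 79 appears most frequently (3 times).
Step 3: Mode = 79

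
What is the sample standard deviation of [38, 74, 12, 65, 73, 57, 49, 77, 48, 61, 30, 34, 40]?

19.5215

Step 1: Compute the mean: 50.6154
Step 2: Sum of squared deviations from the mean: 4573.0769
Step 3: Sample variance = 4573.0769 / 12 = 381.0897
Step 4: Standard deviation = sqrt(381.0897) = 19.5215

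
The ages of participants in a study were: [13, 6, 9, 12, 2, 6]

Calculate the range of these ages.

11

Step 1: Identify the maximum value: max = 13
Step 2: Identify the minimum value: min = 2
Step 3: Range = max - min = 13 - 2 = 11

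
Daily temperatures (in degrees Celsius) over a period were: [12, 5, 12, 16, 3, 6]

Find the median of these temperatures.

9

Step 1: Sort the data in ascending order: [3, 5, 6, 12, 12, 16]
Step 2: The number of values is n = 6.
Step 3: Since n is even, the median is the average of positions 3 and 4:
  Median = (6 + 12) / 2 = 9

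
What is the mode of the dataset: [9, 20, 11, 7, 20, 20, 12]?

20

Step 1: Count the frequency of each value:
  7: appears 1 time(s)
  9: appears 1 time(s)
  11: appears 1 time(s)
  12: appears 1 time(s)
  20: appears 3 time(s)
Step 2: The value 20 appears most frequently (3 times).
Step 3: Mode = 20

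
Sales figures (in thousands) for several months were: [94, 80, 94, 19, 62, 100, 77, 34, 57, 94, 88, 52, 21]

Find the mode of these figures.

94

Step 1: Count the frequency of each value:
  19: appears 1 time(s)
  21: appears 1 time(s)
  34: appears 1 time(s)
  52: appears 1 time(s)
  57: appears 1 time(s)
  62: appears 1 time(s)
  77: appears 1 time(s)
  80: appears 1 time(s)
  88: appears 1 time(s)
  94: appears 3 time(s)
  100: appears 1 time(s)
Step 2: The value 94 appears most frequently (3 times).
Step 3: Mode = 94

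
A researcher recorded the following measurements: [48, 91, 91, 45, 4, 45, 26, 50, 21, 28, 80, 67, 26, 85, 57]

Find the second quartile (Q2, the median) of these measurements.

48

Step 1: Sort the data: [4, 21, 26, 26, 28, 45, 45, 48, 50, 57, 67, 80, 85, 91, 91]
Step 2: n = 15
Step 3: Q2 is the median. Since n is odd, it is the middle value at position 8: 48
Step 4: Q2 = 48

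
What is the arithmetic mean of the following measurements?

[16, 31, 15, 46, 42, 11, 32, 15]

26

Step 1: Sum all values: 16 + 31 + 15 + 46 + 42 + 11 + 32 + 15 = 208
Step 2: Count the number of values: n = 8
Step 3: Mean = sum / n = 208 / 8 = 26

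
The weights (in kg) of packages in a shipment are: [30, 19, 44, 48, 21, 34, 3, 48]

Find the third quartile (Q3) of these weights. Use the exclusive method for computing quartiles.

47

Step 1: Sort the data: [3, 19, 21, 30, 34, 44, 48, 48]
Step 2: n = 8
Step 3: Using the exclusive quartile method:
  Q1 = 19.5
  Q2 (median) = 32
  Q3 = 47
  IQR = Q3 - Q1 = 47 - 19.5 = 27.5
Step 4: Q3 = 47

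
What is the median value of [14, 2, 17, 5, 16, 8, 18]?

14

Step 1: Sort the data in ascending order: [2, 5, 8, 14, 16, 17, 18]
Step 2: The number of values is n = 7.
Step 3: Since n is odd, the median is the middle value at position 4: 14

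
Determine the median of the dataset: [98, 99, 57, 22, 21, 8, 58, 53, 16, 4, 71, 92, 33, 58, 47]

53

Step 1: Sort the data in ascending order: [4, 8, 16, 21, 22, 33, 47, 53, 57, 58, 58, 71, 92, 98, 99]
Step 2: The number of values is n = 15.
Step 3: Since n is odd, the median is the middle value at position 8: 53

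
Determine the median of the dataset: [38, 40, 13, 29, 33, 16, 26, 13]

27.5

Step 1: Sort the data in ascending order: [13, 13, 16, 26, 29, 33, 38, 40]
Step 2: The number of values is n = 8.
Step 3: Since n is even, the median is the average of positions 4 and 5:
  Median = (26 + 29) / 2 = 27.5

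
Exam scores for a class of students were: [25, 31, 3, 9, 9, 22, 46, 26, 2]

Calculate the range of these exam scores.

44

Step 1: Identify the maximum value: max = 46
Step 2: Identify the minimum value: min = 2
Step 3: Range = max - min = 46 - 2 = 44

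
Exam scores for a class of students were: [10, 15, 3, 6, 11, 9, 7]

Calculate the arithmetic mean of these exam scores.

8.7143

Step 1: Sum all values: 10 + 15 + 3 + 6 + 11 + 9 + 7 = 61
Step 2: Count the number of values: n = 7
Step 3: Mean = sum / n = 61 / 7 = 8.7143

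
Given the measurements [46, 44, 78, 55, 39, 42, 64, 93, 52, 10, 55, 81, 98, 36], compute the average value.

56.6429

Step 1: Sum all values: 46 + 44 + 78 + 55 + 39 + 42 + 64 + 93 + 52 + 10 + 55 + 81 + 98 + 36 = 793
Step 2: Count the number of values: n = 14
Step 3: Mean = sum / n = 793 / 14 = 56.6429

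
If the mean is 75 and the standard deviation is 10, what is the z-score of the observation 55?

-2

Step 1: Recall the z-score formula: z = (x - mu) / sigma
Step 2: Substitute values: z = (55 - 75) / 10
Step 3: z = -20 / 10 = -2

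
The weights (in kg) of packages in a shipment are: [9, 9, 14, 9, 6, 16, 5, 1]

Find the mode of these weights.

9

Step 1: Count the frequency of each value:
  1: appears 1 time(s)
  5: appears 1 time(s)
  6: appears 1 time(s)
  9: appears 3 time(s)
  14: appears 1 time(s)
  16: appears 1 time(s)
Step 2: The value 9 appears most frequently (3 times).
Step 3: Mode = 9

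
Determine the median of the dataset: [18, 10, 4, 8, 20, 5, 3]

8

Step 1: Sort the data in ascending order: [3, 4, 5, 8, 10, 18, 20]
Step 2: The number of values is n = 7.
Step 3: Since n is odd, the median is the middle value at position 4: 8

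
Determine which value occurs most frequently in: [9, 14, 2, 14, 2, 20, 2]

2

Step 1: Count the frequency of each value:
  2: appears 3 time(s)
  9: appears 1 time(s)
  14: appears 2 time(s)
  20: appears 1 time(s)
Step 2: The value 2 appears most frequently (3 times).
Step 3: Mode = 2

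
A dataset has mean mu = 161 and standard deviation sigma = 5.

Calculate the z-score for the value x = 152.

-1.8

Step 1: Recall the z-score formula: z = (x - mu) / sigma
Step 2: Substitute values: z = (152 - 161) / 5
Step 3: z = -9 / 5 = -1.8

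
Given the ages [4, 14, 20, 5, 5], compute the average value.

9.6

Step 1: Sum all values: 4 + 14 + 20 + 5 + 5 = 48
Step 2: Count the number of values: n = 5
Step 3: Mean = sum / n = 48 / 5 = 9.6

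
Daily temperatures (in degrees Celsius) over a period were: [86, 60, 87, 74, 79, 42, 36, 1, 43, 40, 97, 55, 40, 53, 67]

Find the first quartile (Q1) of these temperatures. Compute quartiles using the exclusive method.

40

Step 1: Sort the data: [1, 36, 40, 40, 42, 43, 53, 55, 60, 67, 74, 79, 86, 87, 97]
Step 2: n = 15
Step 3: Using the exclusive quartile method:
  Q1 = 40
  Q2 (median) = 55
  Q3 = 79
  IQR = Q3 - Q1 = 79 - 40 = 39
Step 4: Q1 = 40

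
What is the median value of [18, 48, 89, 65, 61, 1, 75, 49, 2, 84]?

55

Step 1: Sort the data in ascending order: [1, 2, 18, 48, 49, 61, 65, 75, 84, 89]
Step 2: The number of values is n = 10.
Step 3: Since n is even, the median is the average of positions 5 and 6:
  Median = (49 + 61) / 2 = 55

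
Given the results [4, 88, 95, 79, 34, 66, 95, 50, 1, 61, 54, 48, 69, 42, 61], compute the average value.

56.4667

Step 1: Sum all values: 4 + 88 + 95 + 79 + 34 + 66 + 95 + 50 + 1 + 61 + 54 + 48 + 69 + 42 + 61 = 847
Step 2: Count the number of values: n = 15
Step 3: Mean = sum / n = 847 / 15 = 56.4667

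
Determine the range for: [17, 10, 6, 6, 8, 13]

11

Step 1: Identify the maximum value: max = 17
Step 2: Identify the minimum value: min = 6
Step 3: Range = max - min = 17 - 6 = 11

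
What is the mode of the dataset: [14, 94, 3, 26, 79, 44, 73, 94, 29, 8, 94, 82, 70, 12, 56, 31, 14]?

94

Step 1: Count the frequency of each value:
  3: appears 1 time(s)
  8: appears 1 time(s)
  12: appears 1 time(s)
  14: appears 2 time(s)
  26: appears 1 time(s)
  29: appears 1 time(s)
  31: appears 1 time(s)
  44: appears 1 time(s)
  56: appears 1 time(s)
  70: appears 1 time(s)
  73: appears 1 time(s)
  79: appears 1 time(s)
  82: appears 1 time(s)
  94: appears 3 time(s)
Step 2: The value 94 appears most frequently (3 times).
Step 3: Mode = 94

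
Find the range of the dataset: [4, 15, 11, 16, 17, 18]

14

Step 1: Identify the maximum value: max = 18
Step 2: Identify the minimum value: min = 4
Step 3: Range = max - min = 18 - 4 = 14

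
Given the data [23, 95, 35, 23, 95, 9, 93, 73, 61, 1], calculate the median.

48

Step 1: Sort the data in ascending order: [1, 9, 23, 23, 35, 61, 73, 93, 95, 95]
Step 2: The number of values is n = 10.
Step 3: Since n is even, the median is the average of positions 5 and 6:
  Median = (35 + 61) / 2 = 48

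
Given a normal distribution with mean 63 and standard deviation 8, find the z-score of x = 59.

-0.5

Step 1: Recall the z-score formula: z = (x - mu) / sigma
Step 2: Substitute values: z = (59 - 63) / 8
Step 3: z = -4 / 8 = -0.5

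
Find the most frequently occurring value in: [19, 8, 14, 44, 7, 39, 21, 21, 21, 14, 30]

21

Step 1: Count the frequency of each value:
  7: appears 1 time(s)
  8: appears 1 time(s)
  14: appears 2 time(s)
  19: appears 1 time(s)
  21: appears 3 time(s)
  30: appears 1 time(s)
  39: appears 1 time(s)
  44: appears 1 time(s)
Step 2: The value 21 appears most frequently (3 times).
Step 3: Mode = 21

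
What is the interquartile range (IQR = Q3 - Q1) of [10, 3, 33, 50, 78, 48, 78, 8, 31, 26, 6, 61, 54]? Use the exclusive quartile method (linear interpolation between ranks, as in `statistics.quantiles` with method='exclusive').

48.5

Step 1: Sort the data: [3, 6, 8, 10, 26, 31, 33, 48, 50, 54, 61, 78, 78]
Step 2: n = 13
Step 3: Using the exclusive quartile method:
  Q1 = 9
  Q2 (median) = 33
  Q3 = 57.5
  IQR = Q3 - Q1 = 57.5 - 9 = 48.5
Step 4: IQR = 48.5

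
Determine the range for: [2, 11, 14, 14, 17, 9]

15

Step 1: Identify the maximum value: max = 17
Step 2: Identify the minimum value: min = 2
Step 3: Range = max - min = 17 - 2 = 15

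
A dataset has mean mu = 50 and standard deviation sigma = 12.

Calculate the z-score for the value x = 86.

3

Step 1: Recall the z-score formula: z = (x - mu) / sigma
Step 2: Substitute values: z = (86 - 50) / 12
Step 3: z = 36 / 12 = 3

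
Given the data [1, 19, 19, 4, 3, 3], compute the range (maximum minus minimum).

18

Step 1: Identify the maximum value: max = 19
Step 2: Identify the minimum value: min = 1
Step 3: Range = max - min = 19 - 1 = 18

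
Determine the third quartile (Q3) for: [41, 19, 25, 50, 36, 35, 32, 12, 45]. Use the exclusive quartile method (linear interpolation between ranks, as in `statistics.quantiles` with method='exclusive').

43

Step 1: Sort the data: [12, 19, 25, 32, 35, 36, 41, 45, 50]
Step 2: n = 9
Step 3: Using the exclusive quartile method:
  Q1 = 22
  Q2 (median) = 35
  Q3 = 43
  IQR = Q3 - Q1 = 43 - 22 = 21
Step 4: Q3 = 43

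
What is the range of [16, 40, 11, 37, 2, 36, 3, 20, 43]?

41

Step 1: Identify the maximum value: max = 43
Step 2: Identify the minimum value: min = 2
Step 3: Range = max - min = 43 - 2 = 41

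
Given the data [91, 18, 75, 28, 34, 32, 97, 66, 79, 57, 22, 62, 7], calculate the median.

57

Step 1: Sort the data in ascending order: [7, 18, 22, 28, 32, 34, 57, 62, 66, 75, 79, 91, 97]
Step 2: The number of values is n = 13.
Step 3: Since n is odd, the median is the middle value at position 7: 57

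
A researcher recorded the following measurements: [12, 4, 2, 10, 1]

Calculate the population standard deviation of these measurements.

4.4

Step 1: Compute the mean: 5.8
Step 2: Sum of squared deviations from the mean: 96.8
Step 3: Population variance = 96.8 / 5 = 19.36
Step 4: Standard deviation = sqrt(19.36) = 4.4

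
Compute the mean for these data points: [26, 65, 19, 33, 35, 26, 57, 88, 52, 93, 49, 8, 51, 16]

44.1429

Step 1: Sum all values: 26 + 65 + 19 + 33 + 35 + 26 + 57 + 88 + 52 + 93 + 49 + 8 + 51 + 16 = 618
Step 2: Count the number of values: n = 14
Step 3: Mean = sum / n = 618 / 14 = 44.1429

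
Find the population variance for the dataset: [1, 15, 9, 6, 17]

34.24

Step 1: Compute the mean: (1 + 15 + 9 + 6 + 17) / 5 = 9.6
Step 2: Compute squared deviations from the mean:
  (1 - 9.6)^2 = 73.96
  (15 - 9.6)^2 = 29.16
  (9 - 9.6)^2 = 0.36
  (6 - 9.6)^2 = 12.96
  (17 - 9.6)^2 = 54.76
Step 3: Sum of squared deviations = 171.2
Step 4: Population variance = 171.2 / 5 = 34.24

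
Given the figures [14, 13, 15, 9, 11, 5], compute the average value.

11.1667

Step 1: Sum all values: 14 + 13 + 15 + 9 + 11 + 5 = 67
Step 2: Count the number of values: n = 6
Step 3: Mean = sum / n = 67 / 6 = 11.1667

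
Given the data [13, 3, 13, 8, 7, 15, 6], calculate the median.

8

Step 1: Sort the data in ascending order: [3, 6, 7, 8, 13, 13, 15]
Step 2: The number of values is n = 7.
Step 3: Since n is odd, the median is the middle value at position 4: 8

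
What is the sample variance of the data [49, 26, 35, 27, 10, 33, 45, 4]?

243.6964

Step 1: Compute the mean: (49 + 26 + 35 + 27 + 10 + 33 + 45 + 4) / 8 = 28.625
Step 2: Compute squared deviations from the mean:
  (49 - 28.625)^2 = 415.1406
  (26 - 28.625)^2 = 6.8906
  (35 - 28.625)^2 = 40.6406
  (27 - 28.625)^2 = 2.6406
  (10 - 28.625)^2 = 346.8906
  (33 - 28.625)^2 = 19.1406
  (45 - 28.625)^2 = 268.1406
  (4 - 28.625)^2 = 606.3906
Step 3: Sum of squared deviations = 1705.875
Step 4: Sample variance = 1705.875 / 7 = 243.6964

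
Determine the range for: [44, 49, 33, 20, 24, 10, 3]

46

Step 1: Identify the maximum value: max = 49
Step 2: Identify the minimum value: min = 3
Step 3: Range = max - min = 49 - 3 = 46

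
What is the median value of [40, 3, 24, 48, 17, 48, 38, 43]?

39

Step 1: Sort the data in ascending order: [3, 17, 24, 38, 40, 43, 48, 48]
Step 2: The number of values is n = 8.
Step 3: Since n is even, the median is the average of positions 4 and 5:
  Median = (38 + 40) / 2 = 39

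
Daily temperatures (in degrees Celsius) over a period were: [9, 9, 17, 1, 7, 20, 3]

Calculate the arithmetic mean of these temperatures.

9.4286

Step 1: Sum all values: 9 + 9 + 17 + 1 + 7 + 20 + 3 = 66
Step 2: Count the number of values: n = 7
Step 3: Mean = sum / n = 66 / 7 = 9.4286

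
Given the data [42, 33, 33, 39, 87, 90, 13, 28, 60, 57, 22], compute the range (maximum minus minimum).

77

Step 1: Identify the maximum value: max = 90
Step 2: Identify the minimum value: min = 13
Step 3: Range = max - min = 90 - 13 = 77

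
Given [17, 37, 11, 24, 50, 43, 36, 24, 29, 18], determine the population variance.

138.89

Step 1: Compute the mean: (17 + 37 + 11 + 24 + 50 + 43 + 36 + 24 + 29 + 18) / 10 = 28.9
Step 2: Compute squared deviations from the mean:
  (17 - 28.9)^2 = 141.61
  (37 - 28.9)^2 = 65.61
  (11 - 28.9)^2 = 320.41
  (24 - 28.9)^2 = 24.01
  (50 - 28.9)^2 = 445.21
  (43 - 28.9)^2 = 198.81
  (36 - 28.9)^2 = 50.41
  (24 - 28.9)^2 = 24.01
  (29 - 28.9)^2 = 0.01
  (18 - 28.9)^2 = 118.81
Step 3: Sum of squared deviations = 1388.9
Step 4: Population variance = 1388.9 / 10 = 138.89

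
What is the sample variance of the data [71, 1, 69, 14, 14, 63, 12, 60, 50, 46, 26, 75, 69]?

716.141

Step 1: Compute the mean: (71 + 1 + 69 + 14 + 14 + 63 + 12 + 60 + 50 + 46 + 26 + 75 + 69) / 13 = 43.8462
Step 2: Compute squared deviations from the mean:
  (71 - 43.8462)^2 = 737.3314
  (1 - 43.8462)^2 = 1835.7929
  (69 - 43.8462)^2 = 632.716
  (14 - 43.8462)^2 = 890.7929
  (14 - 43.8462)^2 = 890.7929
  (63 - 43.8462)^2 = 366.8698
  (12 - 43.8462)^2 = 1014.1775
  (60 - 43.8462)^2 = 260.9467
  (50 - 43.8462)^2 = 37.8698
  (46 - 43.8462)^2 = 4.6391
  (26 - 43.8462)^2 = 318.4852
  (75 - 43.8462)^2 = 970.5621
  (69 - 43.8462)^2 = 632.716
Step 3: Sum of squared deviations = 8593.6923
Step 4: Sample variance = 8593.6923 / 12 = 716.141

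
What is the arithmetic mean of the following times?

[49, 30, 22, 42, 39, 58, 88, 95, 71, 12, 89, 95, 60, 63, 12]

55

Step 1: Sum all values: 49 + 30 + 22 + 42 + 39 + 58 + 88 + 95 + 71 + 12 + 89 + 95 + 60 + 63 + 12 = 825
Step 2: Count the number of values: n = 15
Step 3: Mean = sum / n = 825 / 15 = 55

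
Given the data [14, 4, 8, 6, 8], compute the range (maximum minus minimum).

10

Step 1: Identify the maximum value: max = 14
Step 2: Identify the minimum value: min = 4
Step 3: Range = max - min = 14 - 4 = 10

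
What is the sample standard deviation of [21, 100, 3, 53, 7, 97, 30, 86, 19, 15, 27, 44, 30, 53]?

32.259

Step 1: Compute the mean: 41.7857
Step 2: Sum of squared deviations from the mean: 13528.3571
Step 3: Sample variance = 13528.3571 / 13 = 1040.6429
Step 4: Standard deviation = sqrt(1040.6429) = 32.259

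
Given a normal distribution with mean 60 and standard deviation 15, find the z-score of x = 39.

-1.4

Step 1: Recall the z-score formula: z = (x - mu) / sigma
Step 2: Substitute values: z = (39 - 60) / 15
Step 3: z = -21 / 15 = -1.4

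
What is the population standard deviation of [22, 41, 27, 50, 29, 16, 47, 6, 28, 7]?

14.5468

Step 1: Compute the mean: 27.3
Step 2: Sum of squared deviations from the mean: 2116.1
Step 3: Population variance = 2116.1 / 10 = 211.61
Step 4: Standard deviation = sqrt(211.61) = 14.5468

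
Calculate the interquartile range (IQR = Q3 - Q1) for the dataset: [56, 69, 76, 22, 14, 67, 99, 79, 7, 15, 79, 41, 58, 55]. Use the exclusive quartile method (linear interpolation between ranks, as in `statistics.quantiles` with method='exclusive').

56.5

Step 1: Sort the data: [7, 14, 15, 22, 41, 55, 56, 58, 67, 69, 76, 79, 79, 99]
Step 2: n = 14
Step 3: Using the exclusive quartile method:
  Q1 = 20.25
  Q2 (median) = 57
  Q3 = 76.75
  IQR = Q3 - Q1 = 76.75 - 20.25 = 56.5
Step 4: IQR = 56.5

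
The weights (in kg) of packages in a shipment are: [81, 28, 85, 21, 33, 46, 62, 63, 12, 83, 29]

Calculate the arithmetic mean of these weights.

49.3636

Step 1: Sum all values: 81 + 28 + 85 + 21 + 33 + 46 + 62 + 63 + 12 + 83 + 29 = 543
Step 2: Count the number of values: n = 11
Step 3: Mean = sum / n = 543 / 11 = 49.3636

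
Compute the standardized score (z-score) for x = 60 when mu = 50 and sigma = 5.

2

Step 1: Recall the z-score formula: z = (x - mu) / sigma
Step 2: Substitute values: z = (60 - 50) / 5
Step 3: z = 10 / 5 = 2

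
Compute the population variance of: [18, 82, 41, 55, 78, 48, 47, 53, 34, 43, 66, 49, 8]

401.9763

Step 1: Compute the mean: (18 + 82 + 41 + 55 + 78 + 48 + 47 + 53 + 34 + 43 + 66 + 49 + 8) / 13 = 47.8462
Step 2: Compute squared deviations from the mean:
  (18 - 47.8462)^2 = 890.7929
  (82 - 47.8462)^2 = 1166.4852
  (41 - 47.8462)^2 = 46.8698
  (55 - 47.8462)^2 = 51.1775
  (78 - 47.8462)^2 = 909.2544
  (48 - 47.8462)^2 = 0.0237
  (47 - 47.8462)^2 = 0.716
  (53 - 47.8462)^2 = 26.5621
  (34 - 47.8462)^2 = 191.716
  (43 - 47.8462)^2 = 23.4852
  (66 - 47.8462)^2 = 329.5621
  (49 - 47.8462)^2 = 1.3314
  (8 - 47.8462)^2 = 1587.716
Step 3: Sum of squared deviations = 5225.6923
Step 4: Population variance = 5225.6923 / 13 = 401.9763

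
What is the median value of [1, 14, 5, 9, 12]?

9

Step 1: Sort the data in ascending order: [1, 5, 9, 12, 14]
Step 2: The number of values is n = 5.
Step 3: Since n is odd, the median is the middle value at position 3: 9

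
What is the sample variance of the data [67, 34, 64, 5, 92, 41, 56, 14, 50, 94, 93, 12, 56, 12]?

972.6813

Step 1: Compute the mean: (67 + 34 + 64 + 5 + 92 + 41 + 56 + 14 + 50 + 94 + 93 + 12 + 56 + 12) / 14 = 49.2857
Step 2: Compute squared deviations from the mean:
  (67 - 49.2857)^2 = 313.7959
  (34 - 49.2857)^2 = 233.6531
  (64 - 49.2857)^2 = 216.5102
  (5 - 49.2857)^2 = 1961.2245
  (92 - 49.2857)^2 = 1824.5102
  (41 - 49.2857)^2 = 68.6531
  (56 - 49.2857)^2 = 45.0816
  (14 - 49.2857)^2 = 1245.0816
  (50 - 49.2857)^2 = 0.5102
  (94 - 49.2857)^2 = 1999.3673
  (93 - 49.2857)^2 = 1910.9388
  (12 - 49.2857)^2 = 1390.2245
  (56 - 49.2857)^2 = 45.0816
  (12 - 49.2857)^2 = 1390.2245
Step 3: Sum of squared deviations = 12644.8571
Step 4: Sample variance = 12644.8571 / 13 = 972.6813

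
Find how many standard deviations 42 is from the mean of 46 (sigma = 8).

-0.5

Step 1: Recall the z-score formula: z = (x - mu) / sigma
Step 2: Substitute values: z = (42 - 46) / 8
Step 3: z = -4 / 8 = -0.5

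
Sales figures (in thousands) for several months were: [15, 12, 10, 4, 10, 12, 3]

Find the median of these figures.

10

Step 1: Sort the data in ascending order: [3, 4, 10, 10, 12, 12, 15]
Step 2: The number of values is n = 7.
Step 3: Since n is odd, the median is the middle value at position 4: 10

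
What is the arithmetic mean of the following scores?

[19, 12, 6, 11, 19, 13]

13.3333

Step 1: Sum all values: 19 + 12 + 6 + 11 + 19 + 13 = 80
Step 2: Count the number of values: n = 6
Step 3: Mean = sum / n = 80 / 6 = 13.3333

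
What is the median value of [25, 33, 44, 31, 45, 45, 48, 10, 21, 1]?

32

Step 1: Sort the data in ascending order: [1, 10, 21, 25, 31, 33, 44, 45, 45, 48]
Step 2: The number of values is n = 10.
Step 3: Since n is even, the median is the average of positions 5 and 6:
  Median = (31 + 33) / 2 = 32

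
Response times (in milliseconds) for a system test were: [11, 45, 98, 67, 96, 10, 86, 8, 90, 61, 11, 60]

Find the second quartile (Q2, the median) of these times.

60.5

Step 1: Sort the data: [8, 10, 11, 11, 45, 60, 61, 67, 86, 90, 96, 98]
Step 2: n = 12
Step 3: Q2 is the median. Since n is even, it is the average of the values at positions 6 and 7:
  Q2 = (60 + 61) / 2 = 60.5
Step 4: Q2 = 60.5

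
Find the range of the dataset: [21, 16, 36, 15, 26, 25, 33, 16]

21

Step 1: Identify the maximum value: max = 36
Step 2: Identify the minimum value: min = 15
Step 3: Range = max - min = 36 - 15 = 21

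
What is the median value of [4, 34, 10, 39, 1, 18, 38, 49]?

26

Step 1: Sort the data in ascending order: [1, 4, 10, 18, 34, 38, 39, 49]
Step 2: The number of values is n = 8.
Step 3: Since n is even, the median is the average of positions 4 and 5:
  Median = (18 + 34) / 2 = 26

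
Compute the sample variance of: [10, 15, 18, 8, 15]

16.7

Step 1: Compute the mean: (10 + 15 + 18 + 8 + 15) / 5 = 13.2
Step 2: Compute squared deviations from the mean:
  (10 - 13.2)^2 = 10.24
  (15 - 13.2)^2 = 3.24
  (18 - 13.2)^2 = 23.04
  (8 - 13.2)^2 = 27.04
  (15 - 13.2)^2 = 3.24
Step 3: Sum of squared deviations = 66.8
Step 4: Sample variance = 66.8 / 4 = 16.7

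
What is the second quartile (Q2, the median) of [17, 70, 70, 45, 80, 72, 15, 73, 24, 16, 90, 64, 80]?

70

Step 1: Sort the data: [15, 16, 17, 24, 45, 64, 70, 70, 72, 73, 80, 80, 90]
Step 2: n = 13
Step 3: Q2 is the median. Since n is odd, it is the middle value at position 7: 70
Step 4: Q2 = 70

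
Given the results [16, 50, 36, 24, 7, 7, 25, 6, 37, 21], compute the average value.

22.9

Step 1: Sum all values: 16 + 50 + 36 + 24 + 7 + 7 + 25 + 6 + 37 + 21 = 229
Step 2: Count the number of values: n = 10
Step 3: Mean = sum / n = 229 / 10 = 22.9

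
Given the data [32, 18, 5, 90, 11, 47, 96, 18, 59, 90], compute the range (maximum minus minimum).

91

Step 1: Identify the maximum value: max = 96
Step 2: Identify the minimum value: min = 5
Step 3: Range = max - min = 96 - 5 = 91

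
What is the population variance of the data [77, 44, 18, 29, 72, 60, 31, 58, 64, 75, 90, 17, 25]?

566.6391

Step 1: Compute the mean: (77 + 44 + 18 + 29 + 72 + 60 + 31 + 58 + 64 + 75 + 90 + 17 + 25) / 13 = 50.7692
Step 2: Compute squared deviations from the mean:
  (77 - 50.7692)^2 = 688.0533
  (44 - 50.7692)^2 = 45.8225
  (18 - 50.7692)^2 = 1073.8225
  (29 - 50.7692)^2 = 473.8994
  (72 - 50.7692)^2 = 450.7456
  (60 - 50.7692)^2 = 85.2071
  (31 - 50.7692)^2 = 390.8225
  (58 - 50.7692)^2 = 52.284
  (64 - 50.7692)^2 = 175.0533
  (75 - 50.7692)^2 = 587.1302
  (90 - 50.7692)^2 = 1539.0533
  (17 - 50.7692)^2 = 1140.3609
  (25 - 50.7692)^2 = 664.0533
Step 3: Sum of squared deviations = 7366.3077
Step 4: Population variance = 7366.3077 / 13 = 566.6391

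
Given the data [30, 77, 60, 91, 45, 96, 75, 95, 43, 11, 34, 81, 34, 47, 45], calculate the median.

47

Step 1: Sort the data in ascending order: [11, 30, 34, 34, 43, 45, 45, 47, 60, 75, 77, 81, 91, 95, 96]
Step 2: The number of values is n = 15.
Step 3: Since n is odd, the median is the middle value at position 8: 47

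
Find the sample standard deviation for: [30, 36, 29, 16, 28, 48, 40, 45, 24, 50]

11.1076

Step 1: Compute the mean: 34.6
Step 2: Sum of squared deviations from the mean: 1110.4
Step 3: Sample variance = 1110.4 / 9 = 123.3778
Step 4: Standard deviation = sqrt(123.3778) = 11.1076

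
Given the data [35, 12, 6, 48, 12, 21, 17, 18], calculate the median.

17.5

Step 1: Sort the data in ascending order: [6, 12, 12, 17, 18, 21, 35, 48]
Step 2: The number of values is n = 8.
Step 3: Since n is even, the median is the average of positions 4 and 5:
  Median = (17 + 18) / 2 = 17.5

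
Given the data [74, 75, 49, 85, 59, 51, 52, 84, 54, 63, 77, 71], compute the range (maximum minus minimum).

36

Step 1: Identify the maximum value: max = 85
Step 2: Identify the minimum value: min = 49
Step 3: Range = max - min = 85 - 49 = 36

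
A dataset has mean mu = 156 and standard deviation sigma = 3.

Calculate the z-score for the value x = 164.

2.6667

Step 1: Recall the z-score formula: z = (x - mu) / sigma
Step 2: Substitute values: z = (164 - 156) / 3
Step 3: z = 8 / 3 = 2.6667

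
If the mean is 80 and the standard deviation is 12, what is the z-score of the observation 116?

3

Step 1: Recall the z-score formula: z = (x - mu) / sigma
Step 2: Substitute values: z = (116 - 80) / 12
Step 3: z = 36 / 12 = 3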